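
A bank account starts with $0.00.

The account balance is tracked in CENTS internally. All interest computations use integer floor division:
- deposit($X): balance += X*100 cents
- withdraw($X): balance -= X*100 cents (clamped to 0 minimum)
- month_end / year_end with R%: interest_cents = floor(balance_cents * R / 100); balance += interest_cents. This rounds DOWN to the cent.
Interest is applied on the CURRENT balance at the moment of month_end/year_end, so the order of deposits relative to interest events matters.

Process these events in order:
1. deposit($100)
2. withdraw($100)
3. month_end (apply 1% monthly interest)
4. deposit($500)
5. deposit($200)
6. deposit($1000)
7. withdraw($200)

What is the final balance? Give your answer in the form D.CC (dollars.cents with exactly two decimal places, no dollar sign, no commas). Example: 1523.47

Answer: 1500.00

Derivation:
After 1 (deposit($100)): balance=$100.00 total_interest=$0.00
After 2 (withdraw($100)): balance=$0.00 total_interest=$0.00
After 3 (month_end (apply 1% monthly interest)): balance=$0.00 total_interest=$0.00
After 4 (deposit($500)): balance=$500.00 total_interest=$0.00
After 5 (deposit($200)): balance=$700.00 total_interest=$0.00
After 6 (deposit($1000)): balance=$1700.00 total_interest=$0.00
After 7 (withdraw($200)): balance=$1500.00 total_interest=$0.00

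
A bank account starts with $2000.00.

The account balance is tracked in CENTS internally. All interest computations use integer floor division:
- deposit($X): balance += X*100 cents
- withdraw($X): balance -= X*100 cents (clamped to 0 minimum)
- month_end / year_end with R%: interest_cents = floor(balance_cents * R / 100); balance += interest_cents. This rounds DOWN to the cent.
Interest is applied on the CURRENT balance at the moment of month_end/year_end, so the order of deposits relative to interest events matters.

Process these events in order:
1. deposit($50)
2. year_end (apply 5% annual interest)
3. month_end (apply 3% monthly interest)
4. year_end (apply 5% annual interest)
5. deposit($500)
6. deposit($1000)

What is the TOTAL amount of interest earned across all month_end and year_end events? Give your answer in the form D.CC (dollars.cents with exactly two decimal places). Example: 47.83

After 1 (deposit($50)): balance=$2050.00 total_interest=$0.00
After 2 (year_end (apply 5% annual interest)): balance=$2152.50 total_interest=$102.50
After 3 (month_end (apply 3% monthly interest)): balance=$2217.07 total_interest=$167.07
After 4 (year_end (apply 5% annual interest)): balance=$2327.92 total_interest=$277.92
After 5 (deposit($500)): balance=$2827.92 total_interest=$277.92
After 6 (deposit($1000)): balance=$3827.92 total_interest=$277.92

Answer: 277.92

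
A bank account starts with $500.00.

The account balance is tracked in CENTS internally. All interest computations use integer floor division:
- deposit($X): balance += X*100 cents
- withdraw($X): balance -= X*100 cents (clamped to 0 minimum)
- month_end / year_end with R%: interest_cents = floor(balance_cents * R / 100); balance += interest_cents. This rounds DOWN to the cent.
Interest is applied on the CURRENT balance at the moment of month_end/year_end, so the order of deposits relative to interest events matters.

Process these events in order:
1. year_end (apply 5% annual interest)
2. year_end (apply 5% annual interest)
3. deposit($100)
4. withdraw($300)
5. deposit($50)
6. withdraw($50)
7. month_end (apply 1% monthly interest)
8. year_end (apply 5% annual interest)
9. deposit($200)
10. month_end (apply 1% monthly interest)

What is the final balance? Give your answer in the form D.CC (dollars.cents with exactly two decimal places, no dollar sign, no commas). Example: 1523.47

After 1 (year_end (apply 5% annual interest)): balance=$525.00 total_interest=$25.00
After 2 (year_end (apply 5% annual interest)): balance=$551.25 total_interest=$51.25
After 3 (deposit($100)): balance=$651.25 total_interest=$51.25
After 4 (withdraw($300)): balance=$351.25 total_interest=$51.25
After 5 (deposit($50)): balance=$401.25 total_interest=$51.25
After 6 (withdraw($50)): balance=$351.25 total_interest=$51.25
After 7 (month_end (apply 1% monthly interest)): balance=$354.76 total_interest=$54.76
After 8 (year_end (apply 5% annual interest)): balance=$372.49 total_interest=$72.49
After 9 (deposit($200)): balance=$572.49 total_interest=$72.49
After 10 (month_end (apply 1% monthly interest)): balance=$578.21 total_interest=$78.21

Answer: 578.21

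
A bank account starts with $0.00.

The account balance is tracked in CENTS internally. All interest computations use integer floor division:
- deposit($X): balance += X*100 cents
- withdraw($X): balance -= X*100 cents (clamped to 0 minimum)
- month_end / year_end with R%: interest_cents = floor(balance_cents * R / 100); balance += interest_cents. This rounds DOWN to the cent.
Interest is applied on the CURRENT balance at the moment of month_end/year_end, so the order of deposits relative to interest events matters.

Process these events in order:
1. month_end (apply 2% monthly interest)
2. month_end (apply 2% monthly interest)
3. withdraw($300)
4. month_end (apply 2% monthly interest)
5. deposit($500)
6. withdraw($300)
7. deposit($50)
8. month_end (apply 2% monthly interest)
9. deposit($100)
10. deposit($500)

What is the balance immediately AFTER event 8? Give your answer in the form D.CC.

Answer: 255.00

Derivation:
After 1 (month_end (apply 2% monthly interest)): balance=$0.00 total_interest=$0.00
After 2 (month_end (apply 2% monthly interest)): balance=$0.00 total_interest=$0.00
After 3 (withdraw($300)): balance=$0.00 total_interest=$0.00
After 4 (month_end (apply 2% monthly interest)): balance=$0.00 total_interest=$0.00
After 5 (deposit($500)): balance=$500.00 total_interest=$0.00
After 6 (withdraw($300)): balance=$200.00 total_interest=$0.00
After 7 (deposit($50)): balance=$250.00 total_interest=$0.00
After 8 (month_end (apply 2% monthly interest)): balance=$255.00 total_interest=$5.00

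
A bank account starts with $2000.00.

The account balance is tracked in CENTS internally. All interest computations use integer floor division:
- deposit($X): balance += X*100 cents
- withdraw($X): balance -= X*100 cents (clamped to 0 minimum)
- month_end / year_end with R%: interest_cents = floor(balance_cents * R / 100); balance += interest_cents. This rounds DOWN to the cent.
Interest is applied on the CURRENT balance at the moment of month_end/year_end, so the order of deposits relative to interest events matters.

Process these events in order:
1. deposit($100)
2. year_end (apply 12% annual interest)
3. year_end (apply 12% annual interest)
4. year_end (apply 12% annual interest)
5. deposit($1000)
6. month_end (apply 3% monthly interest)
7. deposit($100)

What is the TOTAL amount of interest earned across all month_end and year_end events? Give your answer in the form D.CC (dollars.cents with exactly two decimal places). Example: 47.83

Answer: 968.85

Derivation:
After 1 (deposit($100)): balance=$2100.00 total_interest=$0.00
After 2 (year_end (apply 12% annual interest)): balance=$2352.00 total_interest=$252.00
After 3 (year_end (apply 12% annual interest)): balance=$2634.24 total_interest=$534.24
After 4 (year_end (apply 12% annual interest)): balance=$2950.34 total_interest=$850.34
After 5 (deposit($1000)): balance=$3950.34 total_interest=$850.34
After 6 (month_end (apply 3% monthly interest)): balance=$4068.85 total_interest=$968.85
After 7 (deposit($100)): balance=$4168.85 total_interest=$968.85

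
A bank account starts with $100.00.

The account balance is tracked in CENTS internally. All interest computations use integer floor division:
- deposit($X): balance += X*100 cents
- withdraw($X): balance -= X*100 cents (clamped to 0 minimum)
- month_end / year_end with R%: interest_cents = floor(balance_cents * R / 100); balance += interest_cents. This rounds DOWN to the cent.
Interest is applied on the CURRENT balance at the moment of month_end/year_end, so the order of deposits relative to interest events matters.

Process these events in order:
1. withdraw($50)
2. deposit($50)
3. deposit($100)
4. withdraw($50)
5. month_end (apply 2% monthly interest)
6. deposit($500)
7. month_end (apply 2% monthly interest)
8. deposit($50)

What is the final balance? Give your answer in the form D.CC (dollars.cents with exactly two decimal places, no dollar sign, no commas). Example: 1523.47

Answer: 716.06

Derivation:
After 1 (withdraw($50)): balance=$50.00 total_interest=$0.00
After 2 (deposit($50)): balance=$100.00 total_interest=$0.00
After 3 (deposit($100)): balance=$200.00 total_interest=$0.00
After 4 (withdraw($50)): balance=$150.00 total_interest=$0.00
After 5 (month_end (apply 2% monthly interest)): balance=$153.00 total_interest=$3.00
After 6 (deposit($500)): balance=$653.00 total_interest=$3.00
After 7 (month_end (apply 2% monthly interest)): balance=$666.06 total_interest=$16.06
After 8 (deposit($50)): balance=$716.06 total_interest=$16.06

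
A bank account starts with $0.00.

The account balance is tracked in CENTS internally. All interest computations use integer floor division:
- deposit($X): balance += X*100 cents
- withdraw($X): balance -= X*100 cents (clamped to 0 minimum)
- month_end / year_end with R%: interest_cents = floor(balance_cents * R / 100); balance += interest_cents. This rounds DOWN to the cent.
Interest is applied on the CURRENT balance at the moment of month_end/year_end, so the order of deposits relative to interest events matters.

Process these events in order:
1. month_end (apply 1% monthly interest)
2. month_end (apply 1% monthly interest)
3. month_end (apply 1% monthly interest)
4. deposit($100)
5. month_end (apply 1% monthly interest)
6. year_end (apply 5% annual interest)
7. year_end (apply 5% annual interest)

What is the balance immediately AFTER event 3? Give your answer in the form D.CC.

After 1 (month_end (apply 1% monthly interest)): balance=$0.00 total_interest=$0.00
After 2 (month_end (apply 1% monthly interest)): balance=$0.00 total_interest=$0.00
After 3 (month_end (apply 1% monthly interest)): balance=$0.00 total_interest=$0.00

Answer: 0.00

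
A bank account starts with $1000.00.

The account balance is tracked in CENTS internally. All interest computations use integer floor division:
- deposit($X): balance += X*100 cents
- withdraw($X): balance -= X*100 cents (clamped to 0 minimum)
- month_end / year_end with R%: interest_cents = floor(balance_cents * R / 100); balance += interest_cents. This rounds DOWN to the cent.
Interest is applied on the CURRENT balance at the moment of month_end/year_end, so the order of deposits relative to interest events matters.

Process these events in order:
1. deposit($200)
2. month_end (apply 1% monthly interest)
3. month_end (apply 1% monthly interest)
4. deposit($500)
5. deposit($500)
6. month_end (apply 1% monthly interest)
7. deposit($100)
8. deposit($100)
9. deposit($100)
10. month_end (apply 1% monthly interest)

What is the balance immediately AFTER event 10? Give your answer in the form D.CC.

Answer: 2571.82

Derivation:
After 1 (deposit($200)): balance=$1200.00 total_interest=$0.00
After 2 (month_end (apply 1% monthly interest)): balance=$1212.00 total_interest=$12.00
After 3 (month_end (apply 1% monthly interest)): balance=$1224.12 total_interest=$24.12
After 4 (deposit($500)): balance=$1724.12 total_interest=$24.12
After 5 (deposit($500)): balance=$2224.12 total_interest=$24.12
After 6 (month_end (apply 1% monthly interest)): balance=$2246.36 total_interest=$46.36
After 7 (deposit($100)): balance=$2346.36 total_interest=$46.36
After 8 (deposit($100)): balance=$2446.36 total_interest=$46.36
After 9 (deposit($100)): balance=$2546.36 total_interest=$46.36
After 10 (month_end (apply 1% monthly interest)): balance=$2571.82 total_interest=$71.82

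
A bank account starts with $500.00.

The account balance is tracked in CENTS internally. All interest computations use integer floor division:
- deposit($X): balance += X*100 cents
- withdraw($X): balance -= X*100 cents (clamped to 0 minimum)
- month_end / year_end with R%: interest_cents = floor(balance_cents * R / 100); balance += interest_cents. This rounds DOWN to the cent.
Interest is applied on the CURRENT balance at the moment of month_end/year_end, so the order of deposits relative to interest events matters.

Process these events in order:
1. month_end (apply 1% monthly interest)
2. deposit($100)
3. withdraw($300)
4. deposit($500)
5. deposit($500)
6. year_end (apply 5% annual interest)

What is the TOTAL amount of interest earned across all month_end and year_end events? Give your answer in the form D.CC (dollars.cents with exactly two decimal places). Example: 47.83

After 1 (month_end (apply 1% monthly interest)): balance=$505.00 total_interest=$5.00
After 2 (deposit($100)): balance=$605.00 total_interest=$5.00
After 3 (withdraw($300)): balance=$305.00 total_interest=$5.00
After 4 (deposit($500)): balance=$805.00 total_interest=$5.00
After 5 (deposit($500)): balance=$1305.00 total_interest=$5.00
After 6 (year_end (apply 5% annual interest)): balance=$1370.25 total_interest=$70.25

Answer: 70.25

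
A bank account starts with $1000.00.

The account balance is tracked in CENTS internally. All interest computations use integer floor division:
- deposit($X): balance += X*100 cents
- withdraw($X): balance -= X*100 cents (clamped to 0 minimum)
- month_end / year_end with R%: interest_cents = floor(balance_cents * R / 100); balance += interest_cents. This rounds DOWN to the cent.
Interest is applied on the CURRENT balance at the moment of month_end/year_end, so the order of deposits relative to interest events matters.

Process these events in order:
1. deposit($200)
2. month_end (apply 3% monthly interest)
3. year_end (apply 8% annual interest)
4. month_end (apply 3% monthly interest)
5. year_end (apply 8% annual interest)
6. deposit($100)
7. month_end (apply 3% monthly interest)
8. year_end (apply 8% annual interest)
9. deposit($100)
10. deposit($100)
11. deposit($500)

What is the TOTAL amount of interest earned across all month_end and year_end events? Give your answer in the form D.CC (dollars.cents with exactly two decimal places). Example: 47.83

After 1 (deposit($200)): balance=$1200.00 total_interest=$0.00
After 2 (month_end (apply 3% monthly interest)): balance=$1236.00 total_interest=$36.00
After 3 (year_end (apply 8% annual interest)): balance=$1334.88 total_interest=$134.88
After 4 (month_end (apply 3% monthly interest)): balance=$1374.92 total_interest=$174.92
After 5 (year_end (apply 8% annual interest)): balance=$1484.91 total_interest=$284.91
After 6 (deposit($100)): balance=$1584.91 total_interest=$284.91
After 7 (month_end (apply 3% monthly interest)): balance=$1632.45 total_interest=$332.45
After 8 (year_end (apply 8% annual interest)): balance=$1763.04 total_interest=$463.04
After 9 (deposit($100)): balance=$1863.04 total_interest=$463.04
After 10 (deposit($100)): balance=$1963.04 total_interest=$463.04
After 11 (deposit($500)): balance=$2463.04 total_interest=$463.04

Answer: 463.04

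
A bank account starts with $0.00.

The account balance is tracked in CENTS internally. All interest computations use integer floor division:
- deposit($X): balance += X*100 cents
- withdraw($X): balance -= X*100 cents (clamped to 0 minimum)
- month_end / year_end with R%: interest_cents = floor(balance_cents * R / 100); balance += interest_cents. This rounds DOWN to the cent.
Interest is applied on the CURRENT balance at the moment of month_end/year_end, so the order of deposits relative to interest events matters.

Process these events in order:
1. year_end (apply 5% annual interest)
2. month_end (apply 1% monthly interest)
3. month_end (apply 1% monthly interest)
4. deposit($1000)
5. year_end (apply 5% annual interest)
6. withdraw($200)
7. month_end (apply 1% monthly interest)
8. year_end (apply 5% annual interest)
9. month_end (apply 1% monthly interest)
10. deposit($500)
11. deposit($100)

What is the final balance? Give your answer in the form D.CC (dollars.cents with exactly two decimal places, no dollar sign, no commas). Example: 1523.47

Answer: 1510.43

Derivation:
After 1 (year_end (apply 5% annual interest)): balance=$0.00 total_interest=$0.00
After 2 (month_end (apply 1% monthly interest)): balance=$0.00 total_interest=$0.00
After 3 (month_end (apply 1% monthly interest)): balance=$0.00 total_interest=$0.00
After 4 (deposit($1000)): balance=$1000.00 total_interest=$0.00
After 5 (year_end (apply 5% annual interest)): balance=$1050.00 total_interest=$50.00
After 6 (withdraw($200)): balance=$850.00 total_interest=$50.00
After 7 (month_end (apply 1% monthly interest)): balance=$858.50 total_interest=$58.50
After 8 (year_end (apply 5% annual interest)): balance=$901.42 total_interest=$101.42
After 9 (month_end (apply 1% monthly interest)): balance=$910.43 total_interest=$110.43
After 10 (deposit($500)): balance=$1410.43 total_interest=$110.43
After 11 (deposit($100)): balance=$1510.43 total_interest=$110.43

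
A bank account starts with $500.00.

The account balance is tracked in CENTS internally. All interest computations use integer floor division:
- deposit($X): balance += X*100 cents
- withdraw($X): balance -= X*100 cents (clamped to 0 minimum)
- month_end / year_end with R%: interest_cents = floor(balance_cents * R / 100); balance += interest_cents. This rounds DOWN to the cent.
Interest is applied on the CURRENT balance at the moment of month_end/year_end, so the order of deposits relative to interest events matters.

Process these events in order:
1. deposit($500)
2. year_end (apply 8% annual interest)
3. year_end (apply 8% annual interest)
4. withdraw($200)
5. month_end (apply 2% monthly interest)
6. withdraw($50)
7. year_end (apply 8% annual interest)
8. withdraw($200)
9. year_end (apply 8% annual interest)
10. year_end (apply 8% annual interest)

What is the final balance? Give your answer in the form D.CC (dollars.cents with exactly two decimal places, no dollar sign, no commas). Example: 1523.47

Answer: 945.44

Derivation:
After 1 (deposit($500)): balance=$1000.00 total_interest=$0.00
After 2 (year_end (apply 8% annual interest)): balance=$1080.00 total_interest=$80.00
After 3 (year_end (apply 8% annual interest)): balance=$1166.40 total_interest=$166.40
After 4 (withdraw($200)): balance=$966.40 total_interest=$166.40
After 5 (month_end (apply 2% monthly interest)): balance=$985.72 total_interest=$185.72
After 6 (withdraw($50)): balance=$935.72 total_interest=$185.72
After 7 (year_end (apply 8% annual interest)): balance=$1010.57 total_interest=$260.57
After 8 (withdraw($200)): balance=$810.57 total_interest=$260.57
After 9 (year_end (apply 8% annual interest)): balance=$875.41 total_interest=$325.41
After 10 (year_end (apply 8% annual interest)): balance=$945.44 total_interest=$395.44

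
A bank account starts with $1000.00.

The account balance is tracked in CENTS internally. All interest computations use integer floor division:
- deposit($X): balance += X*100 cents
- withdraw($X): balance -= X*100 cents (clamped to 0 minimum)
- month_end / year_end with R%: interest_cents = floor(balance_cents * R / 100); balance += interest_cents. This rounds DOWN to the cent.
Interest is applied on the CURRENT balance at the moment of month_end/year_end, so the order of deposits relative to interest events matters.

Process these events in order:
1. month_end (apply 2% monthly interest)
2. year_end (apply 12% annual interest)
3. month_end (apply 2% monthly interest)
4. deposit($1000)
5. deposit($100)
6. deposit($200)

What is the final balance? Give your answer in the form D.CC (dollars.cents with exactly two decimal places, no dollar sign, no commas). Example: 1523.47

Answer: 2465.24

Derivation:
After 1 (month_end (apply 2% monthly interest)): balance=$1020.00 total_interest=$20.00
After 2 (year_end (apply 12% annual interest)): balance=$1142.40 total_interest=$142.40
After 3 (month_end (apply 2% monthly interest)): balance=$1165.24 total_interest=$165.24
After 4 (deposit($1000)): balance=$2165.24 total_interest=$165.24
After 5 (deposit($100)): balance=$2265.24 total_interest=$165.24
After 6 (deposit($200)): balance=$2465.24 total_interest=$165.24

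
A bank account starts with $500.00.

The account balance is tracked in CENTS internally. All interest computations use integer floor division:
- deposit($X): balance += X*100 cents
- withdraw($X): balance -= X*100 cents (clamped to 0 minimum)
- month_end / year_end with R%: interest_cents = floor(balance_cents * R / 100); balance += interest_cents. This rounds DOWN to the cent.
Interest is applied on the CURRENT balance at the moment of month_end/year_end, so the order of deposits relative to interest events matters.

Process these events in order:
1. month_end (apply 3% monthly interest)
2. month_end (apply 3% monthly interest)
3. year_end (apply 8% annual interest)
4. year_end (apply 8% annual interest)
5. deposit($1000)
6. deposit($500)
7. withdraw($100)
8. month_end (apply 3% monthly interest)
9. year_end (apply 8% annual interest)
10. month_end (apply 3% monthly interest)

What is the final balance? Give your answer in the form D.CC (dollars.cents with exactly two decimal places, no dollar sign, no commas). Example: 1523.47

Answer: 2312.97

Derivation:
After 1 (month_end (apply 3% monthly interest)): balance=$515.00 total_interest=$15.00
After 2 (month_end (apply 3% monthly interest)): balance=$530.45 total_interest=$30.45
After 3 (year_end (apply 8% annual interest)): balance=$572.88 total_interest=$72.88
After 4 (year_end (apply 8% annual interest)): balance=$618.71 total_interest=$118.71
After 5 (deposit($1000)): balance=$1618.71 total_interest=$118.71
After 6 (deposit($500)): balance=$2118.71 total_interest=$118.71
After 7 (withdraw($100)): balance=$2018.71 total_interest=$118.71
After 8 (month_end (apply 3% monthly interest)): balance=$2079.27 total_interest=$179.27
After 9 (year_end (apply 8% annual interest)): balance=$2245.61 total_interest=$345.61
After 10 (month_end (apply 3% monthly interest)): balance=$2312.97 total_interest=$412.97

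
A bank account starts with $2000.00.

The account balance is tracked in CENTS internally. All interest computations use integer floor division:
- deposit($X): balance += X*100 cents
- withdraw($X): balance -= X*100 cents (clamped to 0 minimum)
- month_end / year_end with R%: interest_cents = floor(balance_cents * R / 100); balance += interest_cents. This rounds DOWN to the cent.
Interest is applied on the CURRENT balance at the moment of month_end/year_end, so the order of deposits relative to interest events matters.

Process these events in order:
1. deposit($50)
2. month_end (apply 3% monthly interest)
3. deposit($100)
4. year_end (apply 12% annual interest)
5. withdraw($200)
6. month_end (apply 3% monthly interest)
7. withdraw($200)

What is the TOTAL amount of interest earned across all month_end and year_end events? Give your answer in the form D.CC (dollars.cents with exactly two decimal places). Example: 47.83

Answer: 395.18

Derivation:
After 1 (deposit($50)): balance=$2050.00 total_interest=$0.00
After 2 (month_end (apply 3% monthly interest)): balance=$2111.50 total_interest=$61.50
After 3 (deposit($100)): balance=$2211.50 total_interest=$61.50
After 4 (year_end (apply 12% annual interest)): balance=$2476.88 total_interest=$326.88
After 5 (withdraw($200)): balance=$2276.88 total_interest=$326.88
After 6 (month_end (apply 3% monthly interest)): balance=$2345.18 total_interest=$395.18
After 7 (withdraw($200)): balance=$2145.18 total_interest=$395.18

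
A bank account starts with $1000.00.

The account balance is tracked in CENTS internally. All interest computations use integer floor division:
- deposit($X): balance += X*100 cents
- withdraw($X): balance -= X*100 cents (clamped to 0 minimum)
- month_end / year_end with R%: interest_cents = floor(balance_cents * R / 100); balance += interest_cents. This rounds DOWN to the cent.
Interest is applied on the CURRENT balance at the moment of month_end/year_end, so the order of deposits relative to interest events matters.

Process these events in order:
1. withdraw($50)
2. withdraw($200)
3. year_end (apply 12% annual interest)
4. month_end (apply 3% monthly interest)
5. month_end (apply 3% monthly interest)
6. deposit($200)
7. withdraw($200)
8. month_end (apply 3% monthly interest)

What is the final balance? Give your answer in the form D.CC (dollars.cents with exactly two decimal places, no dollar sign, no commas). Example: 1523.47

After 1 (withdraw($50)): balance=$950.00 total_interest=$0.00
After 2 (withdraw($200)): balance=$750.00 total_interest=$0.00
After 3 (year_end (apply 12% annual interest)): balance=$840.00 total_interest=$90.00
After 4 (month_end (apply 3% monthly interest)): balance=$865.20 total_interest=$115.20
After 5 (month_end (apply 3% monthly interest)): balance=$891.15 total_interest=$141.15
After 6 (deposit($200)): balance=$1091.15 total_interest=$141.15
After 7 (withdraw($200)): balance=$891.15 total_interest=$141.15
After 8 (month_end (apply 3% monthly interest)): balance=$917.88 total_interest=$167.88

Answer: 917.88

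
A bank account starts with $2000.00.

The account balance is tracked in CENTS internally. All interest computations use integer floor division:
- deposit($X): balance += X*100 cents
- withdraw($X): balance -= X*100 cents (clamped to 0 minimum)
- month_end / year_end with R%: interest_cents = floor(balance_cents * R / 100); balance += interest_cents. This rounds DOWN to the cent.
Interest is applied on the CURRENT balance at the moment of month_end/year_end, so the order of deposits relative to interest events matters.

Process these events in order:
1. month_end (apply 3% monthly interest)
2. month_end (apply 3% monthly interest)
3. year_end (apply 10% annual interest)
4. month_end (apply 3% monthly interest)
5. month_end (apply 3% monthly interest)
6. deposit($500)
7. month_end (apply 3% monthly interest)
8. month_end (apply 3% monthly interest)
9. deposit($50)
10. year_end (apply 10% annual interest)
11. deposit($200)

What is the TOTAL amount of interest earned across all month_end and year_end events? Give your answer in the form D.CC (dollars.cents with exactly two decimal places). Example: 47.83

After 1 (month_end (apply 3% monthly interest)): balance=$2060.00 total_interest=$60.00
After 2 (month_end (apply 3% monthly interest)): balance=$2121.80 total_interest=$121.80
After 3 (year_end (apply 10% annual interest)): balance=$2333.98 total_interest=$333.98
After 4 (month_end (apply 3% monthly interest)): balance=$2403.99 total_interest=$403.99
After 5 (month_end (apply 3% monthly interest)): balance=$2476.10 total_interest=$476.10
After 6 (deposit($500)): balance=$2976.10 total_interest=$476.10
After 7 (month_end (apply 3% monthly interest)): balance=$3065.38 total_interest=$565.38
After 8 (month_end (apply 3% monthly interest)): balance=$3157.34 total_interest=$657.34
After 9 (deposit($50)): balance=$3207.34 total_interest=$657.34
After 10 (year_end (apply 10% annual interest)): balance=$3528.07 total_interest=$978.07
After 11 (deposit($200)): balance=$3728.07 total_interest=$978.07

Answer: 978.07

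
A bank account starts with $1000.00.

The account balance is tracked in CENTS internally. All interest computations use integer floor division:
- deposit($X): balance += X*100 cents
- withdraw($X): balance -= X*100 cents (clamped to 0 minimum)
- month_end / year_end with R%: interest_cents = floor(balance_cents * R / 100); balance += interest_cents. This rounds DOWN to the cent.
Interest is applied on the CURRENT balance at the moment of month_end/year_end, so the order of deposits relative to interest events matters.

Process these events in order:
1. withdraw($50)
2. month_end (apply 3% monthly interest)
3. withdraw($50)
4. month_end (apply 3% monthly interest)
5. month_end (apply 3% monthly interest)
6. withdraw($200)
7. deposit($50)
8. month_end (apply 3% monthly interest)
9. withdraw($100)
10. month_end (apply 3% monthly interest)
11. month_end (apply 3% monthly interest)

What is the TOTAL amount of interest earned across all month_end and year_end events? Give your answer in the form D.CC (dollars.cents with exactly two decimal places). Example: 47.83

Answer: 156.37

Derivation:
After 1 (withdraw($50)): balance=$950.00 total_interest=$0.00
After 2 (month_end (apply 3% monthly interest)): balance=$978.50 total_interest=$28.50
After 3 (withdraw($50)): balance=$928.50 total_interest=$28.50
After 4 (month_end (apply 3% monthly interest)): balance=$956.35 total_interest=$56.35
After 5 (month_end (apply 3% monthly interest)): balance=$985.04 total_interest=$85.04
After 6 (withdraw($200)): balance=$785.04 total_interest=$85.04
After 7 (deposit($50)): balance=$835.04 total_interest=$85.04
After 8 (month_end (apply 3% monthly interest)): balance=$860.09 total_interest=$110.09
After 9 (withdraw($100)): balance=$760.09 total_interest=$110.09
After 10 (month_end (apply 3% monthly interest)): balance=$782.89 total_interest=$132.89
After 11 (month_end (apply 3% monthly interest)): balance=$806.37 total_interest=$156.37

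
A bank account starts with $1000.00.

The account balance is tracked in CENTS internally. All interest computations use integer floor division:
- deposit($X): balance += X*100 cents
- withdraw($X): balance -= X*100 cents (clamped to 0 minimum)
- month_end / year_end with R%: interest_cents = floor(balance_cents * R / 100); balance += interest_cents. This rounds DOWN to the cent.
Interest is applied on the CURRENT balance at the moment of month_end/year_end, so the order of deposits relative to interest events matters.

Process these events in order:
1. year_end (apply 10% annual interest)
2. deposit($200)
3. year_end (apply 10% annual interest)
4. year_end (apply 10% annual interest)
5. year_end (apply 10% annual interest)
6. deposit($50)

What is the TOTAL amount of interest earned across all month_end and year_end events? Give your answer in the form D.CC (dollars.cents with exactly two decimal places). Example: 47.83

After 1 (year_end (apply 10% annual interest)): balance=$1100.00 total_interest=$100.00
After 2 (deposit($200)): balance=$1300.00 total_interest=$100.00
After 3 (year_end (apply 10% annual interest)): balance=$1430.00 total_interest=$230.00
After 4 (year_end (apply 10% annual interest)): balance=$1573.00 total_interest=$373.00
After 5 (year_end (apply 10% annual interest)): balance=$1730.30 total_interest=$530.30
After 6 (deposit($50)): balance=$1780.30 total_interest=$530.30

Answer: 530.30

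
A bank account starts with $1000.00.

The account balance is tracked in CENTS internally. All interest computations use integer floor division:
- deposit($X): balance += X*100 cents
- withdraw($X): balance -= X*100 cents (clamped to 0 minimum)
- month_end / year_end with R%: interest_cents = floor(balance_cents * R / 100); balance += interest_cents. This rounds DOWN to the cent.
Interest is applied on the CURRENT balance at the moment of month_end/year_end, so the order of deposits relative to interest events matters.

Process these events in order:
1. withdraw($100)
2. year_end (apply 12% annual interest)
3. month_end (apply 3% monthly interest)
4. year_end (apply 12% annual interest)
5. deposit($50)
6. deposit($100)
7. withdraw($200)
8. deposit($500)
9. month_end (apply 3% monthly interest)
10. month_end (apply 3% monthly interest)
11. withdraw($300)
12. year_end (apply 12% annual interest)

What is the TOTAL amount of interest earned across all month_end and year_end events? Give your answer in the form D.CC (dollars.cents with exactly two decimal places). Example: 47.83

Answer: 530.35

Derivation:
After 1 (withdraw($100)): balance=$900.00 total_interest=$0.00
After 2 (year_end (apply 12% annual interest)): balance=$1008.00 total_interest=$108.00
After 3 (month_end (apply 3% monthly interest)): balance=$1038.24 total_interest=$138.24
After 4 (year_end (apply 12% annual interest)): balance=$1162.82 total_interest=$262.82
After 5 (deposit($50)): balance=$1212.82 total_interest=$262.82
After 6 (deposit($100)): balance=$1312.82 total_interest=$262.82
After 7 (withdraw($200)): balance=$1112.82 total_interest=$262.82
After 8 (deposit($500)): balance=$1612.82 total_interest=$262.82
After 9 (month_end (apply 3% monthly interest)): balance=$1661.20 total_interest=$311.20
After 10 (month_end (apply 3% monthly interest)): balance=$1711.03 total_interest=$361.03
After 11 (withdraw($300)): balance=$1411.03 total_interest=$361.03
After 12 (year_end (apply 12% annual interest)): balance=$1580.35 total_interest=$530.35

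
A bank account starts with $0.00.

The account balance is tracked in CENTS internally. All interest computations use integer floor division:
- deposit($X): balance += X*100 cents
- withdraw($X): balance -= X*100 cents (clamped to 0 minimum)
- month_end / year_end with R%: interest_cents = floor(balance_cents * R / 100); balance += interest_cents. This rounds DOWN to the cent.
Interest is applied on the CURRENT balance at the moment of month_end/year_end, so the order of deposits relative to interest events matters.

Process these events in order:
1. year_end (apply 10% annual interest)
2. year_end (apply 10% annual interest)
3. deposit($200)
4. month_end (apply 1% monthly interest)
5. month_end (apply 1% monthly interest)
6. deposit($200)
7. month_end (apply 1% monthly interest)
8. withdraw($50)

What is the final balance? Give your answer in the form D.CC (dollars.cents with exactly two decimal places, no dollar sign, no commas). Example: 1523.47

Answer: 358.06

Derivation:
After 1 (year_end (apply 10% annual interest)): balance=$0.00 total_interest=$0.00
After 2 (year_end (apply 10% annual interest)): balance=$0.00 total_interest=$0.00
After 3 (deposit($200)): balance=$200.00 total_interest=$0.00
After 4 (month_end (apply 1% monthly interest)): balance=$202.00 total_interest=$2.00
After 5 (month_end (apply 1% monthly interest)): balance=$204.02 total_interest=$4.02
After 6 (deposit($200)): balance=$404.02 total_interest=$4.02
After 7 (month_end (apply 1% monthly interest)): balance=$408.06 total_interest=$8.06
After 8 (withdraw($50)): balance=$358.06 total_interest=$8.06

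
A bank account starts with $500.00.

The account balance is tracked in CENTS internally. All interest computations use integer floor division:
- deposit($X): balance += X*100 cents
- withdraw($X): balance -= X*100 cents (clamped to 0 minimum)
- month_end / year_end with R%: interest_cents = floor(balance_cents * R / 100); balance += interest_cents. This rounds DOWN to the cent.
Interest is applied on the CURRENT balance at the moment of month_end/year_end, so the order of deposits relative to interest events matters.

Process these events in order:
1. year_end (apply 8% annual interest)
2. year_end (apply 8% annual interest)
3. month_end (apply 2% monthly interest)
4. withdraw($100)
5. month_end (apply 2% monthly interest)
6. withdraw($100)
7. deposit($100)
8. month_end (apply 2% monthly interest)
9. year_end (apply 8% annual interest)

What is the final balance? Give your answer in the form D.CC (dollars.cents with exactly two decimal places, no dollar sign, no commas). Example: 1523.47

Answer: 556.02

Derivation:
After 1 (year_end (apply 8% annual interest)): balance=$540.00 total_interest=$40.00
After 2 (year_end (apply 8% annual interest)): balance=$583.20 total_interest=$83.20
After 3 (month_end (apply 2% monthly interest)): balance=$594.86 total_interest=$94.86
After 4 (withdraw($100)): balance=$494.86 total_interest=$94.86
After 5 (month_end (apply 2% monthly interest)): balance=$504.75 total_interest=$104.75
After 6 (withdraw($100)): balance=$404.75 total_interest=$104.75
After 7 (deposit($100)): balance=$504.75 total_interest=$104.75
After 8 (month_end (apply 2% monthly interest)): balance=$514.84 total_interest=$114.84
After 9 (year_end (apply 8% annual interest)): balance=$556.02 total_interest=$156.02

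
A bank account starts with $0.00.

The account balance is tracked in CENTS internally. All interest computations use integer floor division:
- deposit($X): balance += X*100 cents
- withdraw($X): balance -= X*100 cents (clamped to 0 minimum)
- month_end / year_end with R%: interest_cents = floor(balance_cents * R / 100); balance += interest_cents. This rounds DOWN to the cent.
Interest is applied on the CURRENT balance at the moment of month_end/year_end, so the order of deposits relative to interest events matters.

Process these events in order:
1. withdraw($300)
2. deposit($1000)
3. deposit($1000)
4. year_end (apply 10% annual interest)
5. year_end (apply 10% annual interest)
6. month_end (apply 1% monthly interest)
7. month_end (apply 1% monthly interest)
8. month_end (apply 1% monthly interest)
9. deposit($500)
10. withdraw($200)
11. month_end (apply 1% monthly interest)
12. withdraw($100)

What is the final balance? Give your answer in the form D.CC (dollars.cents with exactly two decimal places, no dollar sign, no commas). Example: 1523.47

After 1 (withdraw($300)): balance=$0.00 total_interest=$0.00
After 2 (deposit($1000)): balance=$1000.00 total_interest=$0.00
After 3 (deposit($1000)): balance=$2000.00 total_interest=$0.00
After 4 (year_end (apply 10% annual interest)): balance=$2200.00 total_interest=$200.00
After 5 (year_end (apply 10% annual interest)): balance=$2420.00 total_interest=$420.00
After 6 (month_end (apply 1% monthly interest)): balance=$2444.20 total_interest=$444.20
After 7 (month_end (apply 1% monthly interest)): balance=$2468.64 total_interest=$468.64
After 8 (month_end (apply 1% monthly interest)): balance=$2493.32 total_interest=$493.32
After 9 (deposit($500)): balance=$2993.32 total_interest=$493.32
After 10 (withdraw($200)): balance=$2793.32 total_interest=$493.32
After 11 (month_end (apply 1% monthly interest)): balance=$2821.25 total_interest=$521.25
After 12 (withdraw($100)): balance=$2721.25 total_interest=$521.25

Answer: 2721.25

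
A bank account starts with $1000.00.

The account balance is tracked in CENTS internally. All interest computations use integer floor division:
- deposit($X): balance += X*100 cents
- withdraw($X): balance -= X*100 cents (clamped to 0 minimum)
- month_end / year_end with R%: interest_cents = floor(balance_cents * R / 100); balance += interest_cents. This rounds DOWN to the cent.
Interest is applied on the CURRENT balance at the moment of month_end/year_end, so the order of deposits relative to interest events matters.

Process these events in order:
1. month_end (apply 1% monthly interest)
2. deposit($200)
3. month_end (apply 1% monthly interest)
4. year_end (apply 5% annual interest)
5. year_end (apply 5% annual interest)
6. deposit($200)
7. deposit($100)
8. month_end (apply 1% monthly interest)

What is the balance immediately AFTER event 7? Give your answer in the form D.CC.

After 1 (month_end (apply 1% monthly interest)): balance=$1010.00 total_interest=$10.00
After 2 (deposit($200)): balance=$1210.00 total_interest=$10.00
After 3 (month_end (apply 1% monthly interest)): balance=$1222.10 total_interest=$22.10
After 4 (year_end (apply 5% annual interest)): balance=$1283.20 total_interest=$83.20
After 5 (year_end (apply 5% annual interest)): balance=$1347.36 total_interest=$147.36
After 6 (deposit($200)): balance=$1547.36 total_interest=$147.36
After 7 (deposit($100)): balance=$1647.36 total_interest=$147.36

Answer: 1647.36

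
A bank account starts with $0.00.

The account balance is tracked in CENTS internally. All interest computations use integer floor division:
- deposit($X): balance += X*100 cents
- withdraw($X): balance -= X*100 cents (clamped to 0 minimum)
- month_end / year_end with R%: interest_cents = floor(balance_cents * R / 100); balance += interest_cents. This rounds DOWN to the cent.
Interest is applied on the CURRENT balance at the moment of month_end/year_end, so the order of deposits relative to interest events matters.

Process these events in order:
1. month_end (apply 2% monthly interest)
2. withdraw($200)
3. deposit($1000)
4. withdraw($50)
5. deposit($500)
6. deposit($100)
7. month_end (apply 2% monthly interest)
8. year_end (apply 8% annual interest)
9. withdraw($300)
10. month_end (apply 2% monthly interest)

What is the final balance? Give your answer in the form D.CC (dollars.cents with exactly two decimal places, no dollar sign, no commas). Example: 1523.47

After 1 (month_end (apply 2% monthly interest)): balance=$0.00 total_interest=$0.00
After 2 (withdraw($200)): balance=$0.00 total_interest=$0.00
After 3 (deposit($1000)): balance=$1000.00 total_interest=$0.00
After 4 (withdraw($50)): balance=$950.00 total_interest=$0.00
After 5 (deposit($500)): balance=$1450.00 total_interest=$0.00
After 6 (deposit($100)): balance=$1550.00 total_interest=$0.00
After 7 (month_end (apply 2% monthly interest)): balance=$1581.00 total_interest=$31.00
After 8 (year_end (apply 8% annual interest)): balance=$1707.48 total_interest=$157.48
After 9 (withdraw($300)): balance=$1407.48 total_interest=$157.48
After 10 (month_end (apply 2% monthly interest)): balance=$1435.62 total_interest=$185.62

Answer: 1435.62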